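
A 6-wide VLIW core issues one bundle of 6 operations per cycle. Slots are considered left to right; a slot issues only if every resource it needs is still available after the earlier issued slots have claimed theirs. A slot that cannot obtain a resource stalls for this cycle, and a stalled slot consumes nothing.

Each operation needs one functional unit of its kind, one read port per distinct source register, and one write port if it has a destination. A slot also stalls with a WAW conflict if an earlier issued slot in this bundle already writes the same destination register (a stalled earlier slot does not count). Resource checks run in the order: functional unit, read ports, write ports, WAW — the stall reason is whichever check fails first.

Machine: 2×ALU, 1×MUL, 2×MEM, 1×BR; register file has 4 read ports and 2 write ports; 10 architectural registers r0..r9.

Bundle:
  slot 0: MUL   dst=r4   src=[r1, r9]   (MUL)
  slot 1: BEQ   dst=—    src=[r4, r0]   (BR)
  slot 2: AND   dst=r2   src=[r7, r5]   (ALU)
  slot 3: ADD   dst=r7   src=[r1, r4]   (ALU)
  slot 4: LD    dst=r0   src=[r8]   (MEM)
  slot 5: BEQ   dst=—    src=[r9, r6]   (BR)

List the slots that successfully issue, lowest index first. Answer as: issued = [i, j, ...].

slot 0 (MUL): ISSUE — free A2,Mu0,Ld2,B1 rp2 wp1
slot 1 (BR): ISSUE — free A2,Mu0,Ld2,B0 rp0 wp1
slot 2 (ALU): stall RD_PORT — free A2,Mu0,Ld2,B0 rp0 wp1
slot 3 (ALU): stall RD_PORT — free A2,Mu0,Ld2,B0 rp0 wp1
slot 4 (MEM): stall RD_PORT — free A2,Mu0,Ld2,B0 rp0 wp1
slot 5 (BR): stall FU — free A2,Mu0,Ld2,B0 rp0 wp1

issued = [0, 1]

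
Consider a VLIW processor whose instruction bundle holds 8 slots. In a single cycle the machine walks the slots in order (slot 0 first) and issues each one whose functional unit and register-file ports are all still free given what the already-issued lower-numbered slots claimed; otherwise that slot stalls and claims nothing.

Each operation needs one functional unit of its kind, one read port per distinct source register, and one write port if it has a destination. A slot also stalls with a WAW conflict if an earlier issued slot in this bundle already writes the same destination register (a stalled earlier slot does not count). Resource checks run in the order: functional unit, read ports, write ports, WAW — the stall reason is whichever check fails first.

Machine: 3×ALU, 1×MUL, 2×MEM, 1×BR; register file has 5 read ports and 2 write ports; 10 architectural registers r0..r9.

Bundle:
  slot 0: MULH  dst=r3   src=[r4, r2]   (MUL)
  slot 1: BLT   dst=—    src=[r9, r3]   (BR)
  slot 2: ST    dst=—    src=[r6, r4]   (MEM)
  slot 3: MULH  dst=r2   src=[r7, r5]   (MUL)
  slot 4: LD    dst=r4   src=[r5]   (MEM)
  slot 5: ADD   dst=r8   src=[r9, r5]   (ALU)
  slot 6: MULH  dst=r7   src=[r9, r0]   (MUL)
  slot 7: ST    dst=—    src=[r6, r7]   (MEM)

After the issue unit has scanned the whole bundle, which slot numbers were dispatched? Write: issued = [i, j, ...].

  0. MUL→r3 ⇒ go  {3A/0Mu/2Ld/1B | 3r 1w}
  1. BR ⇒ go  {3A/0Mu/2Ld/0B | 1r 1w}
  2. MEM ⇒ no(RD_PORT)  {3A/0Mu/2Ld/0B | 1r 1w}
  3. MUL→r2 ⇒ no(FU)  {3A/0Mu/2Ld/0B | 1r 1w}
  4. MEM→r4 ⇒ go  {3A/0Mu/1Ld/0B | 0r 0w}
  5. ALU→r8 ⇒ no(RD_PORT)  {3A/0Mu/1Ld/0B | 0r 0w}
  6. MUL→r7 ⇒ no(FU)  {3A/0Mu/1Ld/0B | 0r 0w}
  7. MEM ⇒ no(RD_PORT)  {3A/0Mu/1Ld/0B | 0r 0w}

issued = [0, 1, 4]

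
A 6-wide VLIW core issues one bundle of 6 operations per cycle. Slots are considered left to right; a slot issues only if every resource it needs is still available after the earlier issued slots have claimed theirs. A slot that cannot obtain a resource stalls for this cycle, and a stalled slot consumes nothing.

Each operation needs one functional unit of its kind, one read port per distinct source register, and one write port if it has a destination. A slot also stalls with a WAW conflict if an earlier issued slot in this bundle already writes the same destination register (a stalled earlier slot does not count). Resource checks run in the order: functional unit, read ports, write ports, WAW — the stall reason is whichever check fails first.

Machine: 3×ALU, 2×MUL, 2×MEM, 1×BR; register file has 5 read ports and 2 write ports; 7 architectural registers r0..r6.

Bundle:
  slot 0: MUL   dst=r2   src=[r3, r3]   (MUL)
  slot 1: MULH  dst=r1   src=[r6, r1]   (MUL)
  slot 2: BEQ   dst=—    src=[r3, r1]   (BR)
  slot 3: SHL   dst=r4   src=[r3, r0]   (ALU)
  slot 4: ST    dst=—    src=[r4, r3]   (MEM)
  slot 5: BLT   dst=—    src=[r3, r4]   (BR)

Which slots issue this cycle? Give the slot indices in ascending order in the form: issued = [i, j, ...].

(0) want 1×MUL +1rd +1wr — yes → AL3|MU1|ME2|BR1|rd4|wr1
(1) want 1×MUL +2rd +1wr — yes → AL3|MU0|ME2|BR1|rd2|wr0
(2) want 1×BR +2rd +0wr — yes → AL3|MU0|ME2|BR0|rd0|wr0
(3) want 1×ALU +2rd +1wr — RD_PORT → AL3|MU0|ME2|BR0|rd0|wr0
(4) want 1×MEM +2rd +0wr — RD_PORT → AL3|MU0|ME2|BR0|rd0|wr0
(5) want 1×BR +2rd +0wr — FU → AL3|MU0|ME2|BR0|rd0|wr0

issued = [0, 1, 2]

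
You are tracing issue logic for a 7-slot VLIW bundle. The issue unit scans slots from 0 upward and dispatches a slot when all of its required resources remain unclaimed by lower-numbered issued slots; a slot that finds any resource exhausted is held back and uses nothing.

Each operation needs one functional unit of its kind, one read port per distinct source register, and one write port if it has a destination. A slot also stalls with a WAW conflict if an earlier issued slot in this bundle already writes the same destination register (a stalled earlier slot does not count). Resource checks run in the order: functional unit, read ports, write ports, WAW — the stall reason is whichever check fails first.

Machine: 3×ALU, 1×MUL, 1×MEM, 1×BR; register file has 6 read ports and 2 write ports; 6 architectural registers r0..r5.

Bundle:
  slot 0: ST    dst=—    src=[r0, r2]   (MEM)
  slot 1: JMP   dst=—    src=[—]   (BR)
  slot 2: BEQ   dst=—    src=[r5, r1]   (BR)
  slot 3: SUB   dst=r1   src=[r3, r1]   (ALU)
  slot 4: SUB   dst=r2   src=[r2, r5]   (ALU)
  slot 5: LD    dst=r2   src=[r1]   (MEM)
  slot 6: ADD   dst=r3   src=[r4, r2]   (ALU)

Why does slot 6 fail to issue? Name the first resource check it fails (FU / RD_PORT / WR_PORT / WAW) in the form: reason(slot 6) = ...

  0. MEM ⇒ go  {3A/1Mu/0Ld/1B | 4r 2w}
  1. BR ⇒ go  {3A/1Mu/0Ld/0B | 4r 2w}
  2. BR ⇒ no(FU)  {3A/1Mu/0Ld/0B | 4r 2w}
  3. ALU→r1 ⇒ go  {2A/1Mu/0Ld/0B | 2r 1w}
  4. ALU→r2 ⇒ go  {1A/1Mu/0Ld/0B | 0r 0w}
  5. MEM→r2 ⇒ no(FU)  {1A/1Mu/0Ld/0B | 0r 0w}
  6. ALU→r3 ⇒ no(RD_PORT)  {1A/1Mu/0Ld/0B | 0r 0w}

reason(slot 6) = RD_PORT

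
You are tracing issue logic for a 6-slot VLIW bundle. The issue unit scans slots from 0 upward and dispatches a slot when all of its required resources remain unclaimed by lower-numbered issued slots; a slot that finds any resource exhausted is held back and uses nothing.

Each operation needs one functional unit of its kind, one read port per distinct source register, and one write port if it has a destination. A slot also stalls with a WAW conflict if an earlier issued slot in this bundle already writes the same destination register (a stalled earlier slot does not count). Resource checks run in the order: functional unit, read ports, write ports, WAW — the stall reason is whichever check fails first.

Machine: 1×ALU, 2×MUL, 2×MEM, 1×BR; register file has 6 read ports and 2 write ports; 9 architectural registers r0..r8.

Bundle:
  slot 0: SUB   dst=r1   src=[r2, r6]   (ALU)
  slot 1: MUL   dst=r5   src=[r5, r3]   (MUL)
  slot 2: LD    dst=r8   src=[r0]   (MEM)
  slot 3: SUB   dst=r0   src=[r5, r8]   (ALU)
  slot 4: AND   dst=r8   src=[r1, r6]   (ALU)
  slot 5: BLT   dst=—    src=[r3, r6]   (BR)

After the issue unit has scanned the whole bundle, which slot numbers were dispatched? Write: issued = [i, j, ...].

[0] ALU needs rd=2 wr=1: ok; after: ALU=0 MUL=2 MEM=2 BR=1, R=4, W=1
[1] MUL needs rd=2 wr=1: ok; after: ALU=0 MUL=1 MEM=2 BR=1, R=2, W=0
[2] MEM needs rd=1 wr=1: WR_PORT; after: ALU=0 MUL=1 MEM=2 BR=1, R=2, W=0
[3] ALU needs rd=2 wr=1: FU; after: ALU=0 MUL=1 MEM=2 BR=1, R=2, W=0
[4] ALU needs rd=2 wr=1: FU; after: ALU=0 MUL=1 MEM=2 BR=1, R=2, W=0
[5] BR needs rd=2 wr=0: ok; after: ALU=0 MUL=1 MEM=2 BR=0, R=0, W=0

issued = [0, 1, 5]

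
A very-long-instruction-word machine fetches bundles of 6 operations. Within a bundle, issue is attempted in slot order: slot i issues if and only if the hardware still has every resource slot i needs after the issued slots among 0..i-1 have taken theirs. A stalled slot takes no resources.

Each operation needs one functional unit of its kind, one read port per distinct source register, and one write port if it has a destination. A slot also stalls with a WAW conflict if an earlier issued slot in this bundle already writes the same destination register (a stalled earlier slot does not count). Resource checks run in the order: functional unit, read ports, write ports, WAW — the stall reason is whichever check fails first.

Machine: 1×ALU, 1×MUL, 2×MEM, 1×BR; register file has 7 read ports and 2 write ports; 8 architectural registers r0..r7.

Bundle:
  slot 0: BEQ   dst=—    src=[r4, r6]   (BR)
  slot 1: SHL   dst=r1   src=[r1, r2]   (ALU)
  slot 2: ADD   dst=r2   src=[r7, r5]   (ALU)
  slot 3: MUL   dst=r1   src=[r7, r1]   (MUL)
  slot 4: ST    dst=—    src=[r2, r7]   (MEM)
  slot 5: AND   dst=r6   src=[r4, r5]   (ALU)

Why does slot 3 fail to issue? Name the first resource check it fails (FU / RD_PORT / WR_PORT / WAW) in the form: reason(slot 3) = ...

(0) want 1×BR +2rd +0wr — yes → AL1|MU1|ME2|BR0|rd5|wr2
(1) want 1×ALU +2rd +1wr — yes → AL0|MU1|ME2|BR0|rd3|wr1
(2) want 1×ALU +2rd +1wr — FU → AL0|MU1|ME2|BR0|rd3|wr1
(3) want 1×MUL +2rd +1wr — WAW → AL0|MU1|ME2|BR0|rd3|wr1
(4) want 1×MEM +2rd +0wr — yes → AL0|MU1|ME1|BR0|rd1|wr1
(5) want 1×ALU +2rd +1wr — FU → AL0|MU1|ME1|BR0|rd1|wr1

reason(slot 3) = WAW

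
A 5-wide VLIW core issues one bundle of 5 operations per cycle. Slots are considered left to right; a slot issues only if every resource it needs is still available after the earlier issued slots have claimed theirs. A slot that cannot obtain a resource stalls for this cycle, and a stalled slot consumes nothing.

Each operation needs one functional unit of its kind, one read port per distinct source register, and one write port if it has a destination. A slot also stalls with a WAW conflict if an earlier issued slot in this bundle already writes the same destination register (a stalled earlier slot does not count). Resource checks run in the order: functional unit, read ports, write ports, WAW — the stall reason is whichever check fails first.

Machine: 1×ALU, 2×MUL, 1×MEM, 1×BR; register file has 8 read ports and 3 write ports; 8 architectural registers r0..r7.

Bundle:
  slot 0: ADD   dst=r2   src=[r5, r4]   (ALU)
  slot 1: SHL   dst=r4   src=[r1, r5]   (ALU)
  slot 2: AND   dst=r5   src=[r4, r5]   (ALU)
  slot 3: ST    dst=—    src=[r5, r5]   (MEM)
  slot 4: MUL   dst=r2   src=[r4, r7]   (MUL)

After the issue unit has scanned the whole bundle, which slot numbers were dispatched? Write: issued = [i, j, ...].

  0. ALU→r2 ⇒ go  {0A/2Mu/1Ld/1B | 6r 2w}
  1. ALU→r4 ⇒ no(FU)  {0A/2Mu/1Ld/1B | 6r 2w}
  2. ALU→r5 ⇒ no(FU)  {0A/2Mu/1Ld/1B | 6r 2w}
  3. MEM ⇒ go  {0A/2Mu/0Ld/1B | 5r 2w}
  4. MUL→r2 ⇒ no(WAW)  {0A/2Mu/0Ld/1B | 5r 2w}

issued = [0, 3]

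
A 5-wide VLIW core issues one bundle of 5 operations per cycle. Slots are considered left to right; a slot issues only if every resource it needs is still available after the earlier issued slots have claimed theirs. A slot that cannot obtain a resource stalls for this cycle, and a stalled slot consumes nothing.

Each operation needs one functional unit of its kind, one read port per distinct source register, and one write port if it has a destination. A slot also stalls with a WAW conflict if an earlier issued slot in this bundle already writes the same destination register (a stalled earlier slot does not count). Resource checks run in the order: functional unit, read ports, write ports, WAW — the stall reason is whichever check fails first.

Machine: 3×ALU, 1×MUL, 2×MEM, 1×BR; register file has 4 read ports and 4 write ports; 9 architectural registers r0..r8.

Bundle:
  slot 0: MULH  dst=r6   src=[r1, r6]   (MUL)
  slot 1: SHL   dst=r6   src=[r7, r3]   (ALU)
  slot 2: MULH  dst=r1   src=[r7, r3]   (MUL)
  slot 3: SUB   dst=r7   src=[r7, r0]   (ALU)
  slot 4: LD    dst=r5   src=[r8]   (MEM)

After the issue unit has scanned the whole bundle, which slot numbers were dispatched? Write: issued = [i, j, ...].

  0. MUL→r6 ⇒ go  {3A/0Mu/2Ld/1B | 2r 3w}
  1. ALU→r6 ⇒ no(WAW)  {3A/0Mu/2Ld/1B | 2r 3w}
  2. MUL→r1 ⇒ no(FU)  {3A/0Mu/2Ld/1B | 2r 3w}
  3. ALU→r7 ⇒ go  {2A/0Mu/2Ld/1B | 0r 2w}
  4. MEM→r5 ⇒ no(RD_PORT)  {2A/0Mu/2Ld/1B | 0r 2w}

issued = [0, 3]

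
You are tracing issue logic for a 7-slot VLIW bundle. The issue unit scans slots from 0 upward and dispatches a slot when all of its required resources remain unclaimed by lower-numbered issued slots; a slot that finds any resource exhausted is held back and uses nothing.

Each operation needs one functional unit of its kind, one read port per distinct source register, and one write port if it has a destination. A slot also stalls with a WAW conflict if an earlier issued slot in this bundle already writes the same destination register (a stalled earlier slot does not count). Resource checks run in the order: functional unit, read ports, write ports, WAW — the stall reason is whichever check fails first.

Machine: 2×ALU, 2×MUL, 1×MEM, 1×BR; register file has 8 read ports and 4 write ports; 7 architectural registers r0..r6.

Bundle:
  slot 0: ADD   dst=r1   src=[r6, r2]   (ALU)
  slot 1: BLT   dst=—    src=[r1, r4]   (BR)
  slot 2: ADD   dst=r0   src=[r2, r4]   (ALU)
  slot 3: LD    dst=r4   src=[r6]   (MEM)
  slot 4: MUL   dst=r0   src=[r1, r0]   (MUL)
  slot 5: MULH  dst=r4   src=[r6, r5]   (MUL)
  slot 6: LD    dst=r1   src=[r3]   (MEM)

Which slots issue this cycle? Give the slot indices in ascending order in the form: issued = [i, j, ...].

slot 0 (ALU): ISSUE — free A1,Mu2,Ld1,B1 rp6 wp3
slot 1 (BR): ISSUE — free A1,Mu2,Ld1,B0 rp4 wp3
slot 2 (ALU): ISSUE — free A0,Mu2,Ld1,B0 rp2 wp2
slot 3 (MEM): ISSUE — free A0,Mu2,Ld0,B0 rp1 wp1
slot 4 (MUL): stall RD_PORT — free A0,Mu2,Ld0,B0 rp1 wp1
slot 5 (MUL): stall RD_PORT — free A0,Mu2,Ld0,B0 rp1 wp1
slot 6 (MEM): stall FU — free A0,Mu2,Ld0,B0 rp1 wp1

issued = [0, 1, 2, 3]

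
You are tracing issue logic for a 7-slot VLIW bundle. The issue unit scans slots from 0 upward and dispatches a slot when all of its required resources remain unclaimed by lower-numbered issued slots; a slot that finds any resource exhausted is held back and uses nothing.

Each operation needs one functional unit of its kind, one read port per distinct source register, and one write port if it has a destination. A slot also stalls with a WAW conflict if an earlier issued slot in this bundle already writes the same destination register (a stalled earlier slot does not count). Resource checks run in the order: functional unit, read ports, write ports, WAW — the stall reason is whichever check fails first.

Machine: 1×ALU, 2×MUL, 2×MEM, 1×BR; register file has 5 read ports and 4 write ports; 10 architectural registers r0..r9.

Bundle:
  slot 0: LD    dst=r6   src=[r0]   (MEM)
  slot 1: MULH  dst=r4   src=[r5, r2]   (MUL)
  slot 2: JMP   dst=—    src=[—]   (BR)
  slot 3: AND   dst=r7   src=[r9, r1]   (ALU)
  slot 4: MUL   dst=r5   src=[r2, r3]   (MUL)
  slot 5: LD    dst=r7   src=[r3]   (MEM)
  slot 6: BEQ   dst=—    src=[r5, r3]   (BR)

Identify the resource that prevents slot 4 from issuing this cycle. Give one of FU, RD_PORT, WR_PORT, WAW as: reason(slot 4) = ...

[0] MEM needs rd=1 wr=1: ok; after: ALU=1 MUL=2 MEM=1 BR=1, R=4, W=3
[1] MUL needs rd=2 wr=1: ok; after: ALU=1 MUL=1 MEM=1 BR=1, R=2, W=2
[2] BR needs rd=0 wr=0: ok; after: ALU=1 MUL=1 MEM=1 BR=0, R=2, W=2
[3] ALU needs rd=2 wr=1: ok; after: ALU=0 MUL=1 MEM=1 BR=0, R=0, W=1
[4] MUL needs rd=2 wr=1: RD_PORT; after: ALU=0 MUL=1 MEM=1 BR=0, R=0, W=1
[5] MEM needs rd=1 wr=1: RD_PORT; after: ALU=0 MUL=1 MEM=1 BR=0, R=0, W=1
[6] BR needs rd=2 wr=0: FU; after: ALU=0 MUL=1 MEM=1 BR=0, R=0, W=1

reason(slot 4) = RD_PORT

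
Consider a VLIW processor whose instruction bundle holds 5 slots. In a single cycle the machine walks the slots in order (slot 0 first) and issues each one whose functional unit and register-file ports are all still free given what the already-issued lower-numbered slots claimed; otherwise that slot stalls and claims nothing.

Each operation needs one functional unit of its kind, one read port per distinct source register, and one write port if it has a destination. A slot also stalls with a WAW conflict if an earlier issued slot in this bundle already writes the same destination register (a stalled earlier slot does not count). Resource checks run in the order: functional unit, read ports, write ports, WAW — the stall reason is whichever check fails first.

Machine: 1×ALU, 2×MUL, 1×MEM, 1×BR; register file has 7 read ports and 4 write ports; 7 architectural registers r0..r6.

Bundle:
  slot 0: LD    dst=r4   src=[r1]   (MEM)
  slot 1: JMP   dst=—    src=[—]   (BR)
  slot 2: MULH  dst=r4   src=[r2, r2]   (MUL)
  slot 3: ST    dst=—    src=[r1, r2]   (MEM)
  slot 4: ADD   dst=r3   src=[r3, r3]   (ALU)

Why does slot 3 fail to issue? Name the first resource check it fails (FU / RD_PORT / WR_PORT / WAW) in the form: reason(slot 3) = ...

#0 MEM src=r1 dispatched  <A:1 Mu:2 Ld:0 B:1 rd:6 wr:3>
#1 BR src=- dispatched  <A:1 Mu:2 Ld:0 B:0 rd:6 wr:3>
#2 MUL src=r2,r2 held:WAW  <A:1 Mu:2 Ld:0 B:0 rd:6 wr:3>
#3 MEM src=r1,r2 held:FU  <A:1 Mu:2 Ld:0 B:0 rd:6 wr:3>
#4 ALU src=r3,r3 dispatched  <A:0 Mu:2 Ld:0 B:0 rd:5 wr:2>

reason(slot 3) = FU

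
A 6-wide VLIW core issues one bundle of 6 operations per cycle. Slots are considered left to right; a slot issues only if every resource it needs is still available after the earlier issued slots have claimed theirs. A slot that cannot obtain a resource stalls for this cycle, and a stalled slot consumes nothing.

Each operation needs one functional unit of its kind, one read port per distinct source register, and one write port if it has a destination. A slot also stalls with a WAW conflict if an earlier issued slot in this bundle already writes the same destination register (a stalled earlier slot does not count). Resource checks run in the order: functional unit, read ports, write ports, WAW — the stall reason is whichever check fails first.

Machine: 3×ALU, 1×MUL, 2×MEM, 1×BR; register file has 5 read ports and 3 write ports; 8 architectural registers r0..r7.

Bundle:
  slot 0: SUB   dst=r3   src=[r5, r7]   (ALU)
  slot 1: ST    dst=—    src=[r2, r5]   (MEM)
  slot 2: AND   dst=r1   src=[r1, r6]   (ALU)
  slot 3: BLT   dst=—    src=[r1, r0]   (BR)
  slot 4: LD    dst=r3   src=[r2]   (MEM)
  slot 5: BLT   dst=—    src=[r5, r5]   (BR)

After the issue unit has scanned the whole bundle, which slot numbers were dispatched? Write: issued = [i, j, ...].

issued = [0, 1, 5]

#0 ALU src=r5,r7 dispatched  <A:2 Mu:1 Ld:2 B:1 rd:3 wr:2>
#1 MEM src=r2,r5 dispatched  <A:2 Mu:1 Ld:1 B:1 rd:1 wr:2>
#2 ALU src=r1,r6 held:RD_PORT  <A:2 Mu:1 Ld:1 B:1 rd:1 wr:2>
#3 BR src=r1,r0 held:RD_PORT  <A:2 Mu:1 Ld:1 B:1 rd:1 wr:2>
#4 MEM src=r2 held:WAW  <A:2 Mu:1 Ld:1 B:1 rd:1 wr:2>
#5 BR src=r5,r5 dispatched  <A:2 Mu:1 Ld:1 B:0 rd:0 wr:2>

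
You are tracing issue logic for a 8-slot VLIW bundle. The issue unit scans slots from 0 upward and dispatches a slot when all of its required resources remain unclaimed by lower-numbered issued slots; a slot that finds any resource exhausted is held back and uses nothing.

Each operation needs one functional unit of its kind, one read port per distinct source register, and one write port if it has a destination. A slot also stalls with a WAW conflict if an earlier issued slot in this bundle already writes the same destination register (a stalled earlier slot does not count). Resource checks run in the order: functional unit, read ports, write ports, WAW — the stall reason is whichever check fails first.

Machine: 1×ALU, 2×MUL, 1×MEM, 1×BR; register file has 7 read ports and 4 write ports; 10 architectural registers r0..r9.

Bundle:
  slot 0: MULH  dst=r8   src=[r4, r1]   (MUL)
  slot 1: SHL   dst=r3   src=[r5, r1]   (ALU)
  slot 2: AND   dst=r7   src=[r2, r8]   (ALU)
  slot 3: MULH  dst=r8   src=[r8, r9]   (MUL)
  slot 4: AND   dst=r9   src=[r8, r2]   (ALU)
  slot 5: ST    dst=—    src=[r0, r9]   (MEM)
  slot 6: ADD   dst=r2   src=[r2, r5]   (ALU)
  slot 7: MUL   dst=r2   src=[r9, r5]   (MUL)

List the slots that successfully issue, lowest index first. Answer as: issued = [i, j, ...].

slot 0 (MUL): ISSUE — free A1,Mu1,Ld1,B1 rp5 wp3
slot 1 (ALU): ISSUE — free A0,Mu1,Ld1,B1 rp3 wp2
slot 2 (ALU): stall FU — free A0,Mu1,Ld1,B1 rp3 wp2
slot 3 (MUL): stall WAW — free A0,Mu1,Ld1,B1 rp3 wp2
slot 4 (ALU): stall FU — free A0,Mu1,Ld1,B1 rp3 wp2
slot 5 (MEM): ISSUE — free A0,Mu1,Ld0,B1 rp1 wp2
slot 6 (ALU): stall FU — free A0,Mu1,Ld0,B1 rp1 wp2
slot 7 (MUL): stall RD_PORT — free A0,Mu1,Ld0,B1 rp1 wp2

issued = [0, 1, 5]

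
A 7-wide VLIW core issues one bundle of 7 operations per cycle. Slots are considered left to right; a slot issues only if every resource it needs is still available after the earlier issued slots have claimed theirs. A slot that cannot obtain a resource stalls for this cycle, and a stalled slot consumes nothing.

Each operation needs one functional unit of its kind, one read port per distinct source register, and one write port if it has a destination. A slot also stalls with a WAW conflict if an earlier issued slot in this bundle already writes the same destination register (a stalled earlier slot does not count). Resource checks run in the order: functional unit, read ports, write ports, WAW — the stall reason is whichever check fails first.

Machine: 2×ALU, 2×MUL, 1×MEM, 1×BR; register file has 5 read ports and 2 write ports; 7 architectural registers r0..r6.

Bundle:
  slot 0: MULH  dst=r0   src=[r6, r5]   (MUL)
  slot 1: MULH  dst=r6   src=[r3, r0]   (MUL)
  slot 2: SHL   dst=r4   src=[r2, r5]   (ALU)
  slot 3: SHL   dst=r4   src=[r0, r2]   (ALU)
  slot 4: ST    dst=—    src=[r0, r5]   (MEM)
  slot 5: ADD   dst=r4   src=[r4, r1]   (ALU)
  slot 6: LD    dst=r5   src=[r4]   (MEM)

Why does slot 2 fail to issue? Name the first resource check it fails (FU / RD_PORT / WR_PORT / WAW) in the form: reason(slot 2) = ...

reason(slot 2) = RD_PORT

slot 0 (MUL): ISSUE — free A2,Mu1,Ld1,B1 rp3 wp1
slot 1 (MUL): ISSUE — free A2,Mu0,Ld1,B1 rp1 wp0
slot 2 (ALU): stall RD_PORT — free A2,Mu0,Ld1,B1 rp1 wp0
slot 3 (ALU): stall RD_PORT — free A2,Mu0,Ld1,B1 rp1 wp0
slot 4 (MEM): stall RD_PORT — free A2,Mu0,Ld1,B1 rp1 wp0
slot 5 (ALU): stall RD_PORT — free A2,Mu0,Ld1,B1 rp1 wp0
slot 6 (MEM): stall WR_PORT — free A2,Mu0,Ld1,B1 rp1 wp0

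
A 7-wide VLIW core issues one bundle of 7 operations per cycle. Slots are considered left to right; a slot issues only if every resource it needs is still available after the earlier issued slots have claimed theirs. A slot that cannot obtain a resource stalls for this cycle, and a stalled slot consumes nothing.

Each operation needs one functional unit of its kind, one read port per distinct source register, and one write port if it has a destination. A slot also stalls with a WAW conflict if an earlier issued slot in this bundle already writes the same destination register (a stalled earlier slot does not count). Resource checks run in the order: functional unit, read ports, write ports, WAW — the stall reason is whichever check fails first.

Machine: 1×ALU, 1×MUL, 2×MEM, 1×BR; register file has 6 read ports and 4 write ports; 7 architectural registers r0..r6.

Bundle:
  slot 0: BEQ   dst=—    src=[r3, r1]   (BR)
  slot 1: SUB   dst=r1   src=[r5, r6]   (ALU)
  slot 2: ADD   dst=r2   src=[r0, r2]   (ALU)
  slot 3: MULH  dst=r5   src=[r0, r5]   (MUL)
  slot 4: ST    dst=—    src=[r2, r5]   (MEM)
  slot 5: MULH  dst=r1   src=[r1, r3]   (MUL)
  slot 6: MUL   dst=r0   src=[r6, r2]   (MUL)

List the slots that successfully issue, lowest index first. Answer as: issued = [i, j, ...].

issued = [0, 1, 3]

#0 BR src=r3,r1 dispatched  <A:1 Mu:1 Ld:2 B:0 rd:4 wr:4>
#1 ALU src=r5,r6 dispatched  <A:0 Mu:1 Ld:2 B:0 rd:2 wr:3>
#2 ALU src=r0,r2 held:FU  <A:0 Mu:1 Ld:2 B:0 rd:2 wr:3>
#3 MUL src=r0,r5 dispatched  <A:0 Mu:0 Ld:2 B:0 rd:0 wr:2>
#4 MEM src=r2,r5 held:RD_PORT  <A:0 Mu:0 Ld:2 B:0 rd:0 wr:2>
#5 MUL src=r1,r3 held:FU  <A:0 Mu:0 Ld:2 B:0 rd:0 wr:2>
#6 MUL src=r6,r2 held:FU  <A:0 Mu:0 Ld:2 B:0 rd:0 wr:2>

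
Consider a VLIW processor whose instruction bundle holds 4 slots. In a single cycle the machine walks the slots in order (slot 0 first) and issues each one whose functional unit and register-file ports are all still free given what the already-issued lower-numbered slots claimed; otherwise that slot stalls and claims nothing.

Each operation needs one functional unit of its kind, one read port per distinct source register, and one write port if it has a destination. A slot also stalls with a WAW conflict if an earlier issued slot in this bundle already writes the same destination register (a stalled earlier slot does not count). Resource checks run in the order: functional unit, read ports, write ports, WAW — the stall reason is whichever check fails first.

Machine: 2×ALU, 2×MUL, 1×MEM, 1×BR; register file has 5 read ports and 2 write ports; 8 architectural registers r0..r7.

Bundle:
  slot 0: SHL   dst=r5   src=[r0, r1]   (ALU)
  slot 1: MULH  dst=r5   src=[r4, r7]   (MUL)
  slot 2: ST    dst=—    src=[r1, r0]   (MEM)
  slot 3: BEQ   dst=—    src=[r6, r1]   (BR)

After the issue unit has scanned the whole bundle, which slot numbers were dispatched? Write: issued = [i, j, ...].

[0] ALU needs rd=2 wr=1: ok; after: ALU=1 MUL=2 MEM=1 BR=1, R=3, W=1
[1] MUL needs rd=2 wr=1: WAW; after: ALU=1 MUL=2 MEM=1 BR=1, R=3, W=1
[2] MEM needs rd=2 wr=0: ok; after: ALU=1 MUL=2 MEM=0 BR=1, R=1, W=1
[3] BR needs rd=2 wr=0: RD_PORT; after: ALU=1 MUL=2 MEM=0 BR=1, R=1, W=1

issued = [0, 2]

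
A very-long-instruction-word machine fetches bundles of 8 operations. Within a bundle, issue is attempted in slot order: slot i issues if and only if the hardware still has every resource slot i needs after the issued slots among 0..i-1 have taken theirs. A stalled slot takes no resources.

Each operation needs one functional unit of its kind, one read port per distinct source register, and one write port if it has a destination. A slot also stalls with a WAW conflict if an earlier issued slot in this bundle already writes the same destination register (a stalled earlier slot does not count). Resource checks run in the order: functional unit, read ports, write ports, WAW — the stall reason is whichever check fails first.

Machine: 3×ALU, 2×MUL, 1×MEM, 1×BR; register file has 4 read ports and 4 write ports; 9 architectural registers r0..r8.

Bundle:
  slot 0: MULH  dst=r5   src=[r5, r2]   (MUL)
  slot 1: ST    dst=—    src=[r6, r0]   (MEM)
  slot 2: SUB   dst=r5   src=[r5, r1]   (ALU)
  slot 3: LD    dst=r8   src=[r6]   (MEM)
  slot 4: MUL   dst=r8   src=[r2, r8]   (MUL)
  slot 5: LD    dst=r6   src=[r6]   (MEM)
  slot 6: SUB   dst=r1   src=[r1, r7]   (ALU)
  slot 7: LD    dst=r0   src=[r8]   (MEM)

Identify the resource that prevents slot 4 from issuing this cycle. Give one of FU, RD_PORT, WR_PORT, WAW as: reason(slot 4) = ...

reason(slot 4) = RD_PORT

(0) want 1×MUL +2rd +1wr — yes → AL3|MU1|ME1|BR1|rd2|wr3
(1) want 1×MEM +2rd +0wr — yes → AL3|MU1|ME0|BR1|rd0|wr3
(2) want 1×ALU +2rd +1wr — RD_PORT → AL3|MU1|ME0|BR1|rd0|wr3
(3) want 1×MEM +1rd +1wr — FU → AL3|MU1|ME0|BR1|rd0|wr3
(4) want 1×MUL +2rd +1wr — RD_PORT → AL3|MU1|ME0|BR1|rd0|wr3
(5) want 1×MEM +1rd +1wr — FU → AL3|MU1|ME0|BR1|rd0|wr3
(6) want 1×ALU +2rd +1wr — RD_PORT → AL3|MU1|ME0|BR1|rd0|wr3
(7) want 1×MEM +1rd +1wr — FU → AL3|MU1|ME0|BR1|rd0|wr3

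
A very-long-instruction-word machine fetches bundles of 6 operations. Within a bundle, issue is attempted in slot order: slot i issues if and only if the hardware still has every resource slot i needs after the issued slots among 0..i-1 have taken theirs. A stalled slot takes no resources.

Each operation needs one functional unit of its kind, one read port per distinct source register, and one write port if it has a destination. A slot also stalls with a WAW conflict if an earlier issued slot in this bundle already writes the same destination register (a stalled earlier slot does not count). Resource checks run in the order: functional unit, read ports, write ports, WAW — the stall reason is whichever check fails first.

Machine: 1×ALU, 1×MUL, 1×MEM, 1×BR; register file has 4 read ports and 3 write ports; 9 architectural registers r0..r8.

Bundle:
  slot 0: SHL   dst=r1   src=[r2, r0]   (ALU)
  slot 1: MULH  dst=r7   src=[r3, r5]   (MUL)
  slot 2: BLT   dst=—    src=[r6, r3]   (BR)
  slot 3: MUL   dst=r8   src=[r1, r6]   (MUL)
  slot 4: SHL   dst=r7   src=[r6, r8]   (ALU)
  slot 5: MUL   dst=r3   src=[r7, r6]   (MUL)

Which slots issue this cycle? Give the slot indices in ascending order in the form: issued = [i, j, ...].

issued = [0, 1]

(0) want 1×ALU +2rd +1wr — yes → AL0|MU1|ME1|BR1|rd2|wr2
(1) want 1×MUL +2rd +1wr — yes → AL0|MU0|ME1|BR1|rd0|wr1
(2) want 1×BR +2rd +0wr — RD_PORT → AL0|MU0|ME1|BR1|rd0|wr1
(3) want 1×MUL +2rd +1wr — FU → AL0|MU0|ME1|BR1|rd0|wr1
(4) want 1×ALU +2rd +1wr — FU → AL0|MU0|ME1|BR1|rd0|wr1
(5) want 1×MUL +2rd +1wr — FU → AL0|MU0|ME1|BR1|rd0|wr1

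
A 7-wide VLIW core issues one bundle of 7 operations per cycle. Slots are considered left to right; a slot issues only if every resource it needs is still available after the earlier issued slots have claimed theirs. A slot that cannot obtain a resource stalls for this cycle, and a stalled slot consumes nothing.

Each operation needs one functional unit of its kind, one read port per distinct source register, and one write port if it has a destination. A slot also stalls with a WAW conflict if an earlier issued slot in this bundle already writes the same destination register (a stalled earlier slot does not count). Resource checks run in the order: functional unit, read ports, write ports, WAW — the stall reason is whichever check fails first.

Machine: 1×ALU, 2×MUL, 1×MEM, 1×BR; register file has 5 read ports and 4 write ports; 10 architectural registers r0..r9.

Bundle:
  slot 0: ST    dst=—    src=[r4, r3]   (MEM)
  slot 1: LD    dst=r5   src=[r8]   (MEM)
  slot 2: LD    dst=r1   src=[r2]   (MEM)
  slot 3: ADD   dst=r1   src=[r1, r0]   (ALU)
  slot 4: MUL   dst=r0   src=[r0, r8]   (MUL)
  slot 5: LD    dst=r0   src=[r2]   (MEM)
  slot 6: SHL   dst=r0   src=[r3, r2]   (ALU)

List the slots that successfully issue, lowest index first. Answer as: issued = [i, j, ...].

  0. MEM ⇒ go  {1A/2Mu/0Ld/1B | 3r 4w}
  1. MEM→r5 ⇒ no(FU)  {1A/2Mu/0Ld/1B | 3r 4w}
  2. MEM→r1 ⇒ no(FU)  {1A/2Mu/0Ld/1B | 3r 4w}
  3. ALU→r1 ⇒ go  {0A/2Mu/0Ld/1B | 1r 3w}
  4. MUL→r0 ⇒ no(RD_PORT)  {0A/2Mu/0Ld/1B | 1r 3w}
  5. MEM→r0 ⇒ no(FU)  {0A/2Mu/0Ld/1B | 1r 3w}
  6. ALU→r0 ⇒ no(FU)  {0A/2Mu/0Ld/1B | 1r 3w}

issued = [0, 3]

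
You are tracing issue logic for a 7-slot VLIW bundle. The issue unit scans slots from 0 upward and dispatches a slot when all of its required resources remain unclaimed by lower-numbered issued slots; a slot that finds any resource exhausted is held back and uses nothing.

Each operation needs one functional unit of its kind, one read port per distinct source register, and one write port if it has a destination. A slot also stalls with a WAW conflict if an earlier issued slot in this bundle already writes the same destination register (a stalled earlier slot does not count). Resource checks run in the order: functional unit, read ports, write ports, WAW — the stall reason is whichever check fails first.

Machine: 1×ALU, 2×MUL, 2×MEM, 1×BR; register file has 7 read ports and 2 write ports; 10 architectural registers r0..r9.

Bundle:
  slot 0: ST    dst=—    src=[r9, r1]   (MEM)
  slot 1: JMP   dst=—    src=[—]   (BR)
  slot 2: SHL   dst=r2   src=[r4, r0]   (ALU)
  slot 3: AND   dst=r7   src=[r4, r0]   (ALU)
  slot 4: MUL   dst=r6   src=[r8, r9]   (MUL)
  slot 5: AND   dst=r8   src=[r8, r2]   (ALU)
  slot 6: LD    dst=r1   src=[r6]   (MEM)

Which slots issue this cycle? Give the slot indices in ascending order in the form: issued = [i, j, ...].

issued = [0, 1, 2, 4]

slot 0 (MEM): ISSUE — free A1,Mu2,Ld1,B1 rp5 wp2
slot 1 (BR): ISSUE — free A1,Mu2,Ld1,B0 rp5 wp2
slot 2 (ALU): ISSUE — free A0,Mu2,Ld1,B0 rp3 wp1
slot 3 (ALU): stall FU — free A0,Mu2,Ld1,B0 rp3 wp1
slot 4 (MUL): ISSUE — free A0,Mu1,Ld1,B0 rp1 wp0
slot 5 (ALU): stall FU — free A0,Mu1,Ld1,B0 rp1 wp0
slot 6 (MEM): stall WR_PORT — free A0,Mu1,Ld1,B0 rp1 wp0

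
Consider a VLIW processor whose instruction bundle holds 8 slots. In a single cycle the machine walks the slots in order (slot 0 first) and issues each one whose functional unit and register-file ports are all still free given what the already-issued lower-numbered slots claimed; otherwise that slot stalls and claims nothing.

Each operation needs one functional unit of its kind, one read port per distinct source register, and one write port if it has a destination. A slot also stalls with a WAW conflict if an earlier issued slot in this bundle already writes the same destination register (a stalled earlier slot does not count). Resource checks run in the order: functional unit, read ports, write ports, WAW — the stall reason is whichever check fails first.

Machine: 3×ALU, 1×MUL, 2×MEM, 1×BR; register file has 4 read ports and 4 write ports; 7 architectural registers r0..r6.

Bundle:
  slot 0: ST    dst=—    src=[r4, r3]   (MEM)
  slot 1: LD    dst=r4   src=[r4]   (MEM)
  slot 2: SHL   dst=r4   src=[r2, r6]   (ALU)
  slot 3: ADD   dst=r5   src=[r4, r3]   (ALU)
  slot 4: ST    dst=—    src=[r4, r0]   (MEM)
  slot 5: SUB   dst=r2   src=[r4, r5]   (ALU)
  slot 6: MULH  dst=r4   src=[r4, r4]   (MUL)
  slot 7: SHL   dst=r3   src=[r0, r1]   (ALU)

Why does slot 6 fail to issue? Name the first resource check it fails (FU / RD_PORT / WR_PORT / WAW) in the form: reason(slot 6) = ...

#0 MEM src=r4,r3 dispatched  <A:3 Mu:1 Ld:1 B:1 rd:2 wr:4>
#1 MEM src=r4 dispatched  <A:3 Mu:1 Ld:0 B:1 rd:1 wr:3>
#2 ALU src=r2,r6 held:RD_PORT  <A:3 Mu:1 Ld:0 B:1 rd:1 wr:3>
#3 ALU src=r4,r3 held:RD_PORT  <A:3 Mu:1 Ld:0 B:1 rd:1 wr:3>
#4 MEM src=r4,r0 held:FU  <A:3 Mu:1 Ld:0 B:1 rd:1 wr:3>
#5 ALU src=r4,r5 held:RD_PORT  <A:3 Mu:1 Ld:0 B:1 rd:1 wr:3>
#6 MUL src=r4,r4 held:WAW  <A:3 Mu:1 Ld:0 B:1 rd:1 wr:3>
#7 ALU src=r0,r1 held:RD_PORT  <A:3 Mu:1 Ld:0 B:1 rd:1 wr:3>

reason(slot 6) = WAW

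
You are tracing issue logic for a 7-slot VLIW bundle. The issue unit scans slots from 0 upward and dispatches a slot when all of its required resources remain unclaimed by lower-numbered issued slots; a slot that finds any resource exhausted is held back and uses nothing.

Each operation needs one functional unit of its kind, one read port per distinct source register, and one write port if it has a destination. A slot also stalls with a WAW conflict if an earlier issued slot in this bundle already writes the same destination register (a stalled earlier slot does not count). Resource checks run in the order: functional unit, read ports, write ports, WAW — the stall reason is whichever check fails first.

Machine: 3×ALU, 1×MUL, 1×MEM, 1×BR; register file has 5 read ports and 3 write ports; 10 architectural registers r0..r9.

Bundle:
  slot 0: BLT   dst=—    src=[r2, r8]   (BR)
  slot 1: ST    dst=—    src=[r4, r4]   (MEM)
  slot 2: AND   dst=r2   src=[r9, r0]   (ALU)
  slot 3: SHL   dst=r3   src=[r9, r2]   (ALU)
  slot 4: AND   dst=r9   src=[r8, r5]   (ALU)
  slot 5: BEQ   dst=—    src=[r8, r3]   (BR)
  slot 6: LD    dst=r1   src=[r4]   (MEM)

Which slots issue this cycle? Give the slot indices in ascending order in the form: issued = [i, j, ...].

  0. BR ⇒ go  {3A/1Mu/1Ld/0B | 3r 3w}
  1. MEM ⇒ go  {3A/1Mu/0Ld/0B | 2r 3w}
  2. ALU→r2 ⇒ go  {2A/1Mu/0Ld/0B | 0r 2w}
  3. ALU→r3 ⇒ no(RD_PORT)  {2A/1Mu/0Ld/0B | 0r 2w}
  4. ALU→r9 ⇒ no(RD_PORT)  {2A/1Mu/0Ld/0B | 0r 2w}
  5. BR ⇒ no(FU)  {2A/1Mu/0Ld/0B | 0r 2w}
  6. MEM→r1 ⇒ no(FU)  {2A/1Mu/0Ld/0B | 0r 2w}

issued = [0, 1, 2]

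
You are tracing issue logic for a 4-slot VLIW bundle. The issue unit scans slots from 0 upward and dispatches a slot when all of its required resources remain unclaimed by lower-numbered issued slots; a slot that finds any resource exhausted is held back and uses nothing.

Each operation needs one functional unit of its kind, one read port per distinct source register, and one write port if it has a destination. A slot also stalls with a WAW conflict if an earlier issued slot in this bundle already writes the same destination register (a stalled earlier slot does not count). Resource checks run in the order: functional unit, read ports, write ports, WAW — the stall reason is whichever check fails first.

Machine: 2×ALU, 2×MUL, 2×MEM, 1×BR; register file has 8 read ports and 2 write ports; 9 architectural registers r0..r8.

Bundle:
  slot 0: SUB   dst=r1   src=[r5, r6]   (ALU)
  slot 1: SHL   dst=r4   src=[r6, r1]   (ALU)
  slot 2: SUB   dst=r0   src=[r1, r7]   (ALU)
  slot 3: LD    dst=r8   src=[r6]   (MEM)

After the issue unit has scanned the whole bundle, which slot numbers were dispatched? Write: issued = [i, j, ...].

issued = [0, 1]

[0] ALU needs rd=2 wr=1: ok; after: ALU=1 MUL=2 MEM=2 BR=1, R=6, W=1
[1] ALU needs rd=2 wr=1: ok; after: ALU=0 MUL=2 MEM=2 BR=1, R=4, W=0
[2] ALU needs rd=2 wr=1: FU; after: ALU=0 MUL=2 MEM=2 BR=1, R=4, W=0
[3] MEM needs rd=1 wr=1: WR_PORT; after: ALU=0 MUL=2 MEM=2 BR=1, R=4, W=0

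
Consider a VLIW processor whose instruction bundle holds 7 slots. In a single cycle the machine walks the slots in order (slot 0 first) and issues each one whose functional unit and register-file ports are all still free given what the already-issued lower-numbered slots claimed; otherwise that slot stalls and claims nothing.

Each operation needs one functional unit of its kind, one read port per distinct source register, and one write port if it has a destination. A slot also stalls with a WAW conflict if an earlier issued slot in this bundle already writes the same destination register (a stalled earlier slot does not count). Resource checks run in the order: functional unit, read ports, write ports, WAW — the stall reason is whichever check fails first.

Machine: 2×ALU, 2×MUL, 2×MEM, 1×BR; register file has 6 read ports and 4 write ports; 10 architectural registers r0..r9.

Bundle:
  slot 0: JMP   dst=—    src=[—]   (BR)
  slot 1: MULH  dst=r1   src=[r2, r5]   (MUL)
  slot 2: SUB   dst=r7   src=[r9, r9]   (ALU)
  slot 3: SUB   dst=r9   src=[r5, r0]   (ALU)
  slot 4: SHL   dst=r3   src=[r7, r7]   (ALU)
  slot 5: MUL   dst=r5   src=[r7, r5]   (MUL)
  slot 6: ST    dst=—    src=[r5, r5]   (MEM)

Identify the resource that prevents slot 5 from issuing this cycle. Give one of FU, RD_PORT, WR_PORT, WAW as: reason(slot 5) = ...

(0) want 1×BR +0rd +0wr — yes → AL2|MU2|ME2|BR0|rd6|wr4
(1) want 1×MUL +2rd +1wr — yes → AL2|MU1|ME2|BR0|rd4|wr3
(2) want 1×ALU +1rd +1wr — yes → AL1|MU1|ME2|BR0|rd3|wr2
(3) want 1×ALU +2rd +1wr — yes → AL0|MU1|ME2|BR0|rd1|wr1
(4) want 1×ALU +1rd +1wr — FU → AL0|MU1|ME2|BR0|rd1|wr1
(5) want 1×MUL +2rd +1wr — RD_PORT → AL0|MU1|ME2|BR0|rd1|wr1
(6) want 1×MEM +1rd +0wr — yes → AL0|MU1|ME1|BR0|rd0|wr1

reason(slot 5) = RD_PORT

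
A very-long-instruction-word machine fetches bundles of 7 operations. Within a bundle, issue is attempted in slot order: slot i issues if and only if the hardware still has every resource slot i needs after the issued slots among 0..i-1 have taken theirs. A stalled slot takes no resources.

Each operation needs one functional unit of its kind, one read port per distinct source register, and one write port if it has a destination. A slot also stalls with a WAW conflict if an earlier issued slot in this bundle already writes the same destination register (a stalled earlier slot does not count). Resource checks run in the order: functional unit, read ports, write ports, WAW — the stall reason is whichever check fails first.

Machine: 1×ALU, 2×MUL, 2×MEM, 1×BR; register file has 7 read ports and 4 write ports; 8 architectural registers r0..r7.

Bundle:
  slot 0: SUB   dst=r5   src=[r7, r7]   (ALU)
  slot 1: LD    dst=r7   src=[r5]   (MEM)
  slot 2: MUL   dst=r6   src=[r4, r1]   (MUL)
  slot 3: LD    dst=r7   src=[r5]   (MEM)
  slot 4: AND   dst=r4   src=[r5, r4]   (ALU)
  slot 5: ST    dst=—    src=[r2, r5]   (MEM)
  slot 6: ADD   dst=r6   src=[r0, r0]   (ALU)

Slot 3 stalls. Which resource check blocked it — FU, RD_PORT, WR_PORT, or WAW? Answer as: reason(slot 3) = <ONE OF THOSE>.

reason(slot 3) = WAW

(0) want 1×ALU +1rd +1wr — yes → AL0|MU2|ME2|BR1|rd6|wr3
(1) want 1×MEM +1rd +1wr — yes → AL0|MU2|ME1|BR1|rd5|wr2
(2) want 1×MUL +2rd +1wr — yes → AL0|MU1|ME1|BR1|rd3|wr1
(3) want 1×MEM +1rd +1wr — WAW → AL0|MU1|ME1|BR1|rd3|wr1
(4) want 1×ALU +2rd +1wr — FU → AL0|MU1|ME1|BR1|rd3|wr1
(5) want 1×MEM +2rd +0wr — yes → AL0|MU1|ME0|BR1|rd1|wr1
(6) want 1×ALU +1rd +1wr — FU → AL0|MU1|ME0|BR1|rd1|wr1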